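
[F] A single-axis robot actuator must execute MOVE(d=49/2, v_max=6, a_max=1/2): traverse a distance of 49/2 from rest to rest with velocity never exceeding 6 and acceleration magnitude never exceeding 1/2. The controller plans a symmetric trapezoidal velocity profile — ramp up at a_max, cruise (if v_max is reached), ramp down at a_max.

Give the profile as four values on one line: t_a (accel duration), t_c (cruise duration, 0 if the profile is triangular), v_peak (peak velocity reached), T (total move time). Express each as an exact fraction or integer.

vₘ²/aₘ = 6²/(1/2) = 72
49/2 < 72 → triangular
v_peak = √(49/2·1/2) = √(49/4) = 7/2
t_a = (7/2)/(1/2) = 7; t_c = 0
T = 2·7 = 14

t_a=7 t_c=0 v_peak=7/2 T=14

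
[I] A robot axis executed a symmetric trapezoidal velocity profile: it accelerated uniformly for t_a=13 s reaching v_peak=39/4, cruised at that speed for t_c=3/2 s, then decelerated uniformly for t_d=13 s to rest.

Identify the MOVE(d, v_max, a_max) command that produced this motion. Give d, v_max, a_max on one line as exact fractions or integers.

d=1131/8 v_max=39/4 a_max=3/4

a_max = (39/4)/13 = 3/4
d_a = ½·39/4·13 = 507/8; d_c = 39/4·3/2 = 117/8
d = 2·507/8 + 117/8 = 1131/8
t_c = 3/2 > 0 so v_max = 39/4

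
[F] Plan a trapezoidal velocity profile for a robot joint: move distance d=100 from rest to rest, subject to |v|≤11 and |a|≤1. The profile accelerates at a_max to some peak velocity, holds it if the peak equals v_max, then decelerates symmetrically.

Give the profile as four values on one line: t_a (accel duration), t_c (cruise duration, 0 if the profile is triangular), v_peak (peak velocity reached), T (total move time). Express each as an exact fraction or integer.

t_a=10 t_c=0 v_peak=10 T=20

vₘ²/aₘ = 11²/1 = 121
100 < 121 → triangular
v_peak = √(100·1) = √100 = 10
t_a = 10/1 = 10; t_c = 0
T = 2·10 = 20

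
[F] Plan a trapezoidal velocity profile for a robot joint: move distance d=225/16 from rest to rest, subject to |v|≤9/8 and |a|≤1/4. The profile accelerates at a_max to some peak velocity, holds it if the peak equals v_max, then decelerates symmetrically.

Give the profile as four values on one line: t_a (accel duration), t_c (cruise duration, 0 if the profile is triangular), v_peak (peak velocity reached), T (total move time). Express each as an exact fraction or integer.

t_a=9/2 t_c=8 v_peak=9/8 T=17

vₘ²/aₘ = (9/8)²/(1/4) = 81/16
225/16 ≥ 81/16 → trapezoidal
t_a = (9/8)/(1/4) = 9/2; v_peak = 9/8
d_cruise = 225/16 − 81/16 = 9; t_c = 9/(9/8) = 8
T = 2·9/2 + 8 = 17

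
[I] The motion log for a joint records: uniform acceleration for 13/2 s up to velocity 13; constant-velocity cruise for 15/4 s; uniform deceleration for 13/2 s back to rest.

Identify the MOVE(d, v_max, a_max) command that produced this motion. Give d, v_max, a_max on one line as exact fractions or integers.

d=533/4 v_max=13 a_max=2

a_max = 13/(13/2) = 2
d_a = ½·13·13/2 = 169/4; d_c = 13·15/4 = 195/4
d = 2·169/4 + 195/4 = 533/4
t_c = 15/4 > 0 ⇒ limit active, v_max = 13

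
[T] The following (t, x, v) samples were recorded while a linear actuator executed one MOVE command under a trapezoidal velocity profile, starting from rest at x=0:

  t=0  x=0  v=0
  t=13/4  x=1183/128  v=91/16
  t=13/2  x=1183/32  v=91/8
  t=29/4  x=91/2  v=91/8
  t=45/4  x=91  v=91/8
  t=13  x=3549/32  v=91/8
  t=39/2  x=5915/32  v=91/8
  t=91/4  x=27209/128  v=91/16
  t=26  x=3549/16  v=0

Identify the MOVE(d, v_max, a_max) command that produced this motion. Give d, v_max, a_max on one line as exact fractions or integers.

d=3549/16 v_max=91/8 a_max=7/4

final state: t=26, x=3549/16, v=0 → d = 3549/16
a_max = (91/16−0)/(13/4−0) = 7/4
max v = 91/8 over t∈[13/2,39/2] → v_max = 91/8
check: 91/8·(13/2+13) = 3549/16 ✓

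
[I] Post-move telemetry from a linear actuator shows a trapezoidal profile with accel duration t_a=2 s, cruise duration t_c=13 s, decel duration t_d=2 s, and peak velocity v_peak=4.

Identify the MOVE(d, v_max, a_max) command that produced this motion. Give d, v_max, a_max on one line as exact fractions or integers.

d=60 v_max=4 a_max=2

a_max = 4/2 = 2
d_a = ½·4·2 = 4; d_c = 4·13 = 52
d = 2·4 + 52 = 60
t_c = 13 > 0 so v_max = 4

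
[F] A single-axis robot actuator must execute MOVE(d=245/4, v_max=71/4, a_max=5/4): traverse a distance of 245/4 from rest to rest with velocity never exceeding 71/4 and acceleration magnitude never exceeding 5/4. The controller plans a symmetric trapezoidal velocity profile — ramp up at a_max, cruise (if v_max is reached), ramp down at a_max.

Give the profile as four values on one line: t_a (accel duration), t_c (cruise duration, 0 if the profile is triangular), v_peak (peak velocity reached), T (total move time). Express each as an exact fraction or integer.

t_a=7 t_c=0 v_peak=35/4 T=14

(v_max)²/a_max = (71/4)²/(5/4) = 5041/20
245/4 < 5041/20 → triangular
v_peak = √(245/4·5/4) = √(1225/16) = 35/4
t_a = (35/4)/(5/4) = 7; t_c = 0
T = 2·7 = 14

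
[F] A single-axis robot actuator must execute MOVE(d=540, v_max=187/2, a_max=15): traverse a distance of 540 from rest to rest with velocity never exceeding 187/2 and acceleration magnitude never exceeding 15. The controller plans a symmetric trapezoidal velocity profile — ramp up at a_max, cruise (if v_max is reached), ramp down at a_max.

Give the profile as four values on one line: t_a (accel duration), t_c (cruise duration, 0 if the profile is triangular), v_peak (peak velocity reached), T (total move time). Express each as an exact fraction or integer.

vₘ²/aₘ = (187/2)²/15 = 34969/60
540 < 34969/60 → triangular
v_peak = √(540·15) = √8100 = 90
t_a = 90/15 = 6; t_c = 0
T = 2·6 = 12

t_a=6 t_c=0 v_peak=90 T=12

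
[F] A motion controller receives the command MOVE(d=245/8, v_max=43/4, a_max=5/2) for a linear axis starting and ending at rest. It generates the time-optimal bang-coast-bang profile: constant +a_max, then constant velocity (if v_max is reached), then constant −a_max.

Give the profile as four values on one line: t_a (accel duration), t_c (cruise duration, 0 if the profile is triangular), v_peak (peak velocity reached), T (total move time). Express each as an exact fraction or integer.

t_a=7/2 t_c=0 v_peak=35/4 T=7

(v_max)²/a_max = (43/4)²/(5/2) = 1849/40
245/8 < 1849/40 ⇒ no cruise
v_peak = √(245/8·5/2) = √(1225/16) = 35/4
t_a = (35/4)/(5/2) = 7/2; t_c = 0
T = 2·7/2 = 7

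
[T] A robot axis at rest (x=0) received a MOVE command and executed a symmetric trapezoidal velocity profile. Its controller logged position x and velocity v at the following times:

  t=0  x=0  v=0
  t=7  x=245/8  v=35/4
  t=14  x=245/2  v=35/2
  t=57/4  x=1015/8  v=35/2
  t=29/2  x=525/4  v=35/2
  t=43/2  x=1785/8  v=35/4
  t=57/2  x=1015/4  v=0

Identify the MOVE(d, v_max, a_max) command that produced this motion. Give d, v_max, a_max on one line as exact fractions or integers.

d=1015/4 v_max=35/2 a_max=5/4

final state: t=57/2, x=1015/4, v=0 → d = 1015/4
a_max = (35/4−0)/(7−0) = 5/4
max v = 35/2 over t∈[14,29/2] → v_max = 35/2
check: 35/2·(14+1/2) = 1015/4 ✓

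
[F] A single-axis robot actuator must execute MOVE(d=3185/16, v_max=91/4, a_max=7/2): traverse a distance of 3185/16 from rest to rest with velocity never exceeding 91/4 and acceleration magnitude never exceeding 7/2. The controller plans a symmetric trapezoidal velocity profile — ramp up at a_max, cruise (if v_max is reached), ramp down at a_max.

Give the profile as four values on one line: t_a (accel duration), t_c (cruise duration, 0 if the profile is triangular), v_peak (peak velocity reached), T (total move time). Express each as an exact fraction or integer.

t_a=13/2 t_c=9/4 v_peak=91/4 T=61/4

v_max²/a_max = (91/4)²/(7/2) = 1183/8
3185/16 ≥ 1183/8 → trapezoidal
t_a = (91/4)/(7/2) = 13/2; v_peak = 91/4
d_cruise = 3185/16 − 1183/8 = 819/16; t_c = (819/16)/(91/4) = 9/4
T = 2·13/2 + 9/4 = 61/4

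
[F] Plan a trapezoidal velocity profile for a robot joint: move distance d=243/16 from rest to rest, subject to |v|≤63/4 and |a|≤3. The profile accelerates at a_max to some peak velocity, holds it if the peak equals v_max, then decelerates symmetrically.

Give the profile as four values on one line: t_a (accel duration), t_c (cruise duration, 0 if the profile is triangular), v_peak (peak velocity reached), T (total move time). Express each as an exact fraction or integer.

t_a=9/4 t_c=0 v_peak=27/4 T=9/2

v_max²/a_max = (63/4)²/3 = 1323/16
243/16 < 1323/16 so t_c = 0
v_peak = √(243/16·3) = √(729/16) = 27/4
t_a = (27/4)/3 = 9/4; t_c = 0
T = 2·9/4 = 9/2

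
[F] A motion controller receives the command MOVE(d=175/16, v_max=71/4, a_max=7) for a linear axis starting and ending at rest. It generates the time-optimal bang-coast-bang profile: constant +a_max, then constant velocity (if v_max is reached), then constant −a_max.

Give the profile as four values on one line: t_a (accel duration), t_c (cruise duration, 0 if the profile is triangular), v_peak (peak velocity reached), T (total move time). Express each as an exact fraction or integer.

t_a=5/4 t_c=0 v_peak=35/4 T=5/2

(v_max)²/a_max = (71/4)²/7 = 5041/112
175/16 < 5041/112 ⇒ no cruise
v_peak = √(175/16·7) = √(1225/16) = 35/4
t_a = (35/4)/7 = 5/4; t_c = 0
T = 2·5/4 = 5/2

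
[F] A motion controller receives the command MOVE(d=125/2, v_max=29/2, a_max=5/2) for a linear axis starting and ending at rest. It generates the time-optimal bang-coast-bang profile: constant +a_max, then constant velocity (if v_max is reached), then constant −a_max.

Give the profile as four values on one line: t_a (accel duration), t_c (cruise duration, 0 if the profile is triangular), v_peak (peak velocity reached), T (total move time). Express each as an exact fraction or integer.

v_max²/a_max = (29/2)²/(5/2) = 841/10
125/2 < 841/10 ⇒ no cruise
v_peak = √(125/2·5/2) = √(625/4) = 25/2
t_a = (25/2)/(5/2) = 5; t_c = 0
T = 2·5 = 10

t_a=5 t_c=0 v_peak=25/2 T=10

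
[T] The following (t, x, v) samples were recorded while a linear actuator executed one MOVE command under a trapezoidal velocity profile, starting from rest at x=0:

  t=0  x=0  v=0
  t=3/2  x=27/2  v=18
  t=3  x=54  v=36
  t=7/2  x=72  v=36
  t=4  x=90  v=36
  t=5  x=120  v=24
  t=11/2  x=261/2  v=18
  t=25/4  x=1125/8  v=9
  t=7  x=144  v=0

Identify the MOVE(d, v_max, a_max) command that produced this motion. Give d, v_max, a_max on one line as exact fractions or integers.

final state: t=7, x=144, v=0 → d = 144
a_max = (18−0)/(3/2−0) = 12
max v = 36 over t∈[3,4] → v_max = 36
check: 36·(3+1) = 144 ✓

d=144 v_max=36 a_max=12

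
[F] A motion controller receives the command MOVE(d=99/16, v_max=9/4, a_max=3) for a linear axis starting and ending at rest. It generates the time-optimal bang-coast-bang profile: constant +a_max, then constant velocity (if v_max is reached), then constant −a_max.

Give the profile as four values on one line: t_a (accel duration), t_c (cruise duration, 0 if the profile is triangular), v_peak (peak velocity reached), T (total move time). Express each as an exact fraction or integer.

vₘ²/aₘ = (9/4)²/3 = 27/16
99/16 ≥ 27/16 → trapezoidal
t_a = (9/4)/3 = 3/4; v_peak = 9/4
d_cruise = 99/16 − 27/16 = 9/2; t_c = (9/2)/(9/4) = 2
T = 2·3/4 + 2 = 7/2

t_a=3/4 t_c=2 v_peak=9/4 T=7/2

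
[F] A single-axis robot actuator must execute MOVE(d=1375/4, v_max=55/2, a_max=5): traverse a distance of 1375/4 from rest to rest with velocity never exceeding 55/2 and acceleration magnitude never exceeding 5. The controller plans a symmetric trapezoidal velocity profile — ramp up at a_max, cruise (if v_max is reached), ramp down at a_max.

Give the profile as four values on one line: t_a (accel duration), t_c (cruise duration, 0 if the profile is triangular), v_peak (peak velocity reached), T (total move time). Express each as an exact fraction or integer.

t_a=11/2 t_c=7 v_peak=55/2 T=18

vₘ²/aₘ = (55/2)²/5 = 605/4
1375/4 ≥ 605/4 ⇒ cruise phase
t_a = (55/2)/5 = 11/2; v_peak = 55/2
d_cruise = 1375/4 − 605/4 = 385/2; t_c = (385/2)/(55/2) = 7
T = 2·11/2 + 7 = 18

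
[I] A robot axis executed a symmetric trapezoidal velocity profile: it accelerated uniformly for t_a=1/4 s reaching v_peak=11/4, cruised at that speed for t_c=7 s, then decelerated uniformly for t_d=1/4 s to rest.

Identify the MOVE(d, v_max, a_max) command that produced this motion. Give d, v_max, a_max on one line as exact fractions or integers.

a_max = (11/4)/(1/4) = 11
d_a = ½·11/4·1/4 = 11/32; d_c = 11/4·7 = 77/4
d = 2·11/32 + 77/4 = 319/16
t_c = 7 > 0 so v_max = 11/4

d=319/16 v_max=11/4 a_max=11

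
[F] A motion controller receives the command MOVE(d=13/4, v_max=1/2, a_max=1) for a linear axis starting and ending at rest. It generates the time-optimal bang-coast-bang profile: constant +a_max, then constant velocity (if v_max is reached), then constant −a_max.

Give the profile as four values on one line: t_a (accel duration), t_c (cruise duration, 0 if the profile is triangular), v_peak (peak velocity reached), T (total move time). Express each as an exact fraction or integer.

(v_max)²/a_max = (1/2)²/1 = 1/4
13/4 ≥ 1/4 so v_max reached
t_a = (1/2)/1 = 1/2; v_peak = 1/2
d_cruise = 13/4 − 1/4 = 3; t_c = 3/(1/2) = 6
T = 2·1/2 + 6 = 7

t_a=1/2 t_c=6 v_peak=1/2 T=7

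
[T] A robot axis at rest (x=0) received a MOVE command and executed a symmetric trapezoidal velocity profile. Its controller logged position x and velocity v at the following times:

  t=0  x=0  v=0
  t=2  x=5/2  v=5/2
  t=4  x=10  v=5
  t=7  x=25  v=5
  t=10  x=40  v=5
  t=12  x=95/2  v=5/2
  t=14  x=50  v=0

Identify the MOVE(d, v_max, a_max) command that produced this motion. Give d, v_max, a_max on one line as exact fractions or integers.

final state: t=14, x=50, v=0 → d = 50
a_max = (5/2−0)/(2−0) = 5/4
max v = 5 over t∈[4,10] → v_max = 5
check: 5·(4+6) = 50 ✓

d=50 v_max=5 a_max=5/4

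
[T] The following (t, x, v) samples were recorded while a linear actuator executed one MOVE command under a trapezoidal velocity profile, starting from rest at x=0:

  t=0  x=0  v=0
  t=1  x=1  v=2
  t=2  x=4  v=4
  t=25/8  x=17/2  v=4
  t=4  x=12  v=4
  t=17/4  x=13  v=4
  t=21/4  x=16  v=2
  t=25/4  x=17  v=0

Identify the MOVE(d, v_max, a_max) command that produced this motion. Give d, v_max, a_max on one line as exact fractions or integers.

d=17 v_max=4 a_max=2

final state: t=25/4, x=17, v=0 → d = 17
a_max = (2−0)/(1−0) = 2
max v = 4 over t∈[2,17/4] → v_max = 4
check: 4·(2+9/4) = 17 ✓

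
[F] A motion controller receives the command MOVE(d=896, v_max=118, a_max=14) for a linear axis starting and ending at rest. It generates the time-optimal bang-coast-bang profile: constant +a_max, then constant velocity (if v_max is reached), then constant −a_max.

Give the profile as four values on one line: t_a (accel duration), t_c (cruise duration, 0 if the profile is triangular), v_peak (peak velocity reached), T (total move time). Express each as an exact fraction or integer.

vₘ²/aₘ = 118²/14 = 6962/7
896 < 6962/7 so t_c = 0
v_peak = √(896·14) = √12544 = 112
t_a = 112/14 = 8; t_c = 0
T = 2·8 = 16

t_a=8 t_c=0 v_peak=112 T=16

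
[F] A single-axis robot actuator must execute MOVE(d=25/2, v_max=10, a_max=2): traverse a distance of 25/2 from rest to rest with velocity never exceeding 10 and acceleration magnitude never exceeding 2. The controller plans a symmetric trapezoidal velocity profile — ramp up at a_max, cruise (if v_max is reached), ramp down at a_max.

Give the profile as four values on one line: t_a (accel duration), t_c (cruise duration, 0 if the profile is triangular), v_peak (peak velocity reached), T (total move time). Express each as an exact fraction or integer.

t_a=5/2 t_c=0 v_peak=5 T=5

vₘ²/aₘ = 10²/2 = 50
25/2 < 50 so t_c = 0
v_peak = √(25/2·2) = √25 = 5
t_a = 5/2; t_c = 0
T = 2·5/2 = 5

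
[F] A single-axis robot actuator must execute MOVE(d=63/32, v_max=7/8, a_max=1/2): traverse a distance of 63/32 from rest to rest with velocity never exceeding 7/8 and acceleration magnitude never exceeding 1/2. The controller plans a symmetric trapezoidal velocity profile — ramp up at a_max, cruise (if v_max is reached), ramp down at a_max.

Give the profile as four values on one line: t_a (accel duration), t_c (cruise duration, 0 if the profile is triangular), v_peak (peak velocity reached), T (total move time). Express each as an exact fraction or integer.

t_a=7/4 t_c=1/2 v_peak=7/8 T=4

(v_max)²/a_max = (7/8)²/(1/2) = 49/32
63/32 ≥ 49/32 so v_max reached
t_a = (7/8)/(1/2) = 7/4; v_peak = 7/8
d_cruise = 63/32 − 49/32 = 7/16; t_c = (7/16)/(7/8) = 1/2
T = 2·7/4 + 1/2 = 4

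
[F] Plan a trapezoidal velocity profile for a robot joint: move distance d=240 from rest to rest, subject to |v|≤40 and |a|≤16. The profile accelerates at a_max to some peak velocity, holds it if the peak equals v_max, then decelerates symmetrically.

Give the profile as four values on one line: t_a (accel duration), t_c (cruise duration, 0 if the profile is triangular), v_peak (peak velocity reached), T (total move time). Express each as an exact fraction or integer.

vₘ²/aₘ = 40²/16 = 100
240 ≥ 100 ⇒ cruise phase
t_a = 40/16 = 5/2; v_peak = 40
d_cruise = 240 − 100 = 140; t_c = 140/40 = 7/2
T = 2·5/2 + 7/2 = 17/2

t_a=5/2 t_c=7/2 v_peak=40 T=17/2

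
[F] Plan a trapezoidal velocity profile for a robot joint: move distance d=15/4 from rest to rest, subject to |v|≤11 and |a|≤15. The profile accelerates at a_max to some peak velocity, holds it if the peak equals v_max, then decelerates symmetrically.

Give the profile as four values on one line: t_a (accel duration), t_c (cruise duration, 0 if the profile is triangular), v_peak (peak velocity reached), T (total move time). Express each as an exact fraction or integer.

t_a=1/2 t_c=0 v_peak=15/2 T=1

vₘ²/aₘ = 11²/15 = 121/15
15/4 < 121/15 so t_c = 0
v_peak = √(15/4·15) = √(225/4) = 15/2
t_a = (15/2)/15 = 1/2; t_c = 0
T = 2·1/2 = 1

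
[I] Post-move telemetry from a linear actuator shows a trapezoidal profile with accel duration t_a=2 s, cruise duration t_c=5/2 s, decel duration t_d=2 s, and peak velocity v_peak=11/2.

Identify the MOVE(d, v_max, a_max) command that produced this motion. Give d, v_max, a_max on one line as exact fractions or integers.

a_max = (11/2)/2 = 11/4
d_a = ½·11/2·2 = 11/2; d_c = 11/2·5/2 = 55/4
d = 2·11/2 + 55/4 = 99/4
t_c = 5/2 > 0 ⇒ limit active, v_max = 11/2

d=99/4 v_max=11/2 a_max=11/4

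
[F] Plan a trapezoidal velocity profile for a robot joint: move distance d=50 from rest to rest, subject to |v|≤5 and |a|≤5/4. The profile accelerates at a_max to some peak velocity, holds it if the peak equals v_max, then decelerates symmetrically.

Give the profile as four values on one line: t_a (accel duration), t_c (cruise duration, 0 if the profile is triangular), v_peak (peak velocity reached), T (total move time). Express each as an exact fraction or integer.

t_a=4 t_c=6 v_peak=5 T=14

vₘ²/aₘ = 5²/(5/4) = 20
50 ≥ 20 ⇒ cruise phase
t_a = 5/(5/4) = 4; v_peak = 5
d_cruise = 50 − 20 = 30; t_c = 30/5 = 6
T = 2·4 + 6 = 14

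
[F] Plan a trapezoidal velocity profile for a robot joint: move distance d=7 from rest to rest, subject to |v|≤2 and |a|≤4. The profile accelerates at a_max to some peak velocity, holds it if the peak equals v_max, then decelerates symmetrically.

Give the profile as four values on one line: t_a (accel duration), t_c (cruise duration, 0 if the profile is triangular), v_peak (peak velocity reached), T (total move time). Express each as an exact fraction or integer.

t_a=1/2 t_c=3 v_peak=2 T=4

vₘ²/aₘ = 2²/4 = 1
7 ≥ 1 → trapezoidal
t_a = 2/4 = 1/2; v_peak = 2
d_cruise = 7 − 1 = 6; t_c = 6/2 = 3
T = 2·1/2 + 3 = 4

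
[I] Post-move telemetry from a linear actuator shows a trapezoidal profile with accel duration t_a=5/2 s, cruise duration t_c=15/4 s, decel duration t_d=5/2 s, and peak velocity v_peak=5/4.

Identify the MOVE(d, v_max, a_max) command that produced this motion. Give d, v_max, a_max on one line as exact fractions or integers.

a_max = (5/4)/(5/2) = 1/2
d_a = ½·5/4·5/2 = 25/16; d_c = 5/4·15/4 = 75/16
d = 2·25/16 + 75/16 = 125/16
t_c = 15/4 > 0 ⇒ limit active, v_max = 5/4

d=125/16 v_max=5/4 a_max=1/2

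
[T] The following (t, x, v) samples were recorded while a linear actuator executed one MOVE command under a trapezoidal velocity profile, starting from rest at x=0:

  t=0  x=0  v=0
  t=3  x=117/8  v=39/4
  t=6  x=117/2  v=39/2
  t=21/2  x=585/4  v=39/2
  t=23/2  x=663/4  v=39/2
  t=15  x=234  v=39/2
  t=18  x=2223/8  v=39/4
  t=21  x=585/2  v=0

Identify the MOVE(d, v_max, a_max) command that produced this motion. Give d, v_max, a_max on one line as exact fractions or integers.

final state: t=21, x=585/2, v=0 → d = 585/2
a_max = (39/4−0)/(3−0) = 13/4
max v = 39/2 over t∈[6,15] → v_max = 39/2
check: 39/2·(6+9) = 585/2 ✓

d=585/2 v_max=39/2 a_max=13/4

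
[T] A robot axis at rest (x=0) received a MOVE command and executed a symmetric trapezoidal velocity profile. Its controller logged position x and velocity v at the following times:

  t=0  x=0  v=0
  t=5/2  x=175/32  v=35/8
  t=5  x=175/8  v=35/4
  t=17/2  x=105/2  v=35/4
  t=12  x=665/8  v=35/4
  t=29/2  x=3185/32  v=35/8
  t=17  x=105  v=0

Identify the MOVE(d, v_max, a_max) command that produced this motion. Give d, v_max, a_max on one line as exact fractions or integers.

d=105 v_max=35/4 a_max=7/4

final state: t=17, x=105, v=0 → d = 105
a_max = (35/8−0)/(5/2−0) = 7/4
max v = 35/4 over t∈[5,12] → v_max = 35/4
check: 35/4·(5+7) = 105 ✓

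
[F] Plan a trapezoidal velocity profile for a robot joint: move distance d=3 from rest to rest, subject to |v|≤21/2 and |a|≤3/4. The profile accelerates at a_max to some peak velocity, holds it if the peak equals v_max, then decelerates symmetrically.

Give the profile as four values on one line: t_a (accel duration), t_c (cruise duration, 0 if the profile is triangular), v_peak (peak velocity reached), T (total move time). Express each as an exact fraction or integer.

t_a=2 t_c=0 v_peak=3/2 T=4

v_max²/a_max = (21/2)²/(3/4) = 147
3 < 147 ⇒ no cruise
v_peak = √(3·3/4) = √(9/4) = 3/2
t_a = (3/2)/(3/4) = 2; t_c = 0
T = 2·2 = 4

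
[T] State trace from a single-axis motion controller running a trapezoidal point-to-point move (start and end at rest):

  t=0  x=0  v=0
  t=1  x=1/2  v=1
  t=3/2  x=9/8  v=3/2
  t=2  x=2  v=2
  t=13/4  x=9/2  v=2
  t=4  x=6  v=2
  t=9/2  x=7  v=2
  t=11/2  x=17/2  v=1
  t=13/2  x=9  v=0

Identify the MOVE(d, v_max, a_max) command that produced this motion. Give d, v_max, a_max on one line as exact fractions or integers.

d=9 v_max=2 a_max=1

final state: t=13/2, x=9, v=0 → d = 9
a_max = (1−0)/(1−0) = 1
max v = 2 over t∈[2,9/2] → v_max = 2
check: 2·(2+5/2) = 9 ✓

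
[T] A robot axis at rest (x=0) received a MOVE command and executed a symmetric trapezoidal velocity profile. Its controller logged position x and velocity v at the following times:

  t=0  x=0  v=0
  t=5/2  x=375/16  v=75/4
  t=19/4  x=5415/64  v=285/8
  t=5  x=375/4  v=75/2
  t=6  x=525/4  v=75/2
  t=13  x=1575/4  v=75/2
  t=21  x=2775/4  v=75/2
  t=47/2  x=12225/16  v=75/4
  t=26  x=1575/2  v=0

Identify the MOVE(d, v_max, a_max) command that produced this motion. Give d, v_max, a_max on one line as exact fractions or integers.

d=1575/2 v_max=75/2 a_max=15/2

final state: t=26, x=1575/2, v=0 → d = 1575/2
a_max = (75/4−0)/(5/2−0) = 15/2
max v = 75/2 over t∈[5,21] → v_max = 75/2
check: 75/2·(5+16) = 1575/2 ✓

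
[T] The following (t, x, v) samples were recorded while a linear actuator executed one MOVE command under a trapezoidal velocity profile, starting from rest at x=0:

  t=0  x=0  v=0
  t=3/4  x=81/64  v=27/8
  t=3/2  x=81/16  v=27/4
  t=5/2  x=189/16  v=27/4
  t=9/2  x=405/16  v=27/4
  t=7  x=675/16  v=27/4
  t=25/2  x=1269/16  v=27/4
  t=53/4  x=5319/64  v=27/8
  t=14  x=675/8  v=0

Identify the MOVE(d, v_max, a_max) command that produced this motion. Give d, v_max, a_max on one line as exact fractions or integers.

d=675/8 v_max=27/4 a_max=9/2

final state: t=14, x=675/8, v=0 → d = 675/8
a_max = (27/8−0)/(3/4−0) = 9/2
max v = 27/4 over t∈[3/2,25/2] → v_max = 27/4
check: 27/4·(3/2+11) = 675/8 ✓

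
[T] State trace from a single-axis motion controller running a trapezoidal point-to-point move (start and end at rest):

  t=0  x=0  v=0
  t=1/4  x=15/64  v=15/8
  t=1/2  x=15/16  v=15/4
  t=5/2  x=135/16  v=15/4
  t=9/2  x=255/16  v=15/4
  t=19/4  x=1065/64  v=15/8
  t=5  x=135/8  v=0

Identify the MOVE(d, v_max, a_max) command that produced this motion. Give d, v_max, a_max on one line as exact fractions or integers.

d=135/8 v_max=15/4 a_max=15/2

final state: t=5, x=135/8, v=0 → d = 135/8
a_max = (15/8−0)/(1/4−0) = 15/2
max v = 15/4 over t∈[1/2,9/2] → v_max = 15/4
check: 15/4·(1/2+4) = 135/8 ✓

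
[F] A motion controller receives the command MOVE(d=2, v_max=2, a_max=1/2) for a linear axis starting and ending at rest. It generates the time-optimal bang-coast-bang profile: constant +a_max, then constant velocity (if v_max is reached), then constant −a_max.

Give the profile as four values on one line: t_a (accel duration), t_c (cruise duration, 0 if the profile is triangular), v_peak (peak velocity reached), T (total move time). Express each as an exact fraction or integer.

(v_max)²/a_max = 2²/(1/2) = 8
2 < 8 → triangular
v_peak = √(2·1/2) = √1 = 1
t_a = 1/(1/2) = 2; t_c = 0
T = 2·2 = 4

t_a=2 t_c=0 v_peak=1 T=4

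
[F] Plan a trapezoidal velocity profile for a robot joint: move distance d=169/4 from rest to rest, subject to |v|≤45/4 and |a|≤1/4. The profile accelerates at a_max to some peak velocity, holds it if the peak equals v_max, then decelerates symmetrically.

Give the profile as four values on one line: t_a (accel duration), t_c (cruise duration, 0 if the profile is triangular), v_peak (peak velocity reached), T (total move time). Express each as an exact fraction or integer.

vₘ²/aₘ = (45/4)²/(1/4) = 2025/4
169/4 < 2025/4 → triangular
v_peak = √(169/4·1/4) = √(169/16) = 13/4
t_a = (13/4)/(1/4) = 13; t_c = 0
T = 2·13 = 26

t_a=13 t_c=0 v_peak=13/4 T=26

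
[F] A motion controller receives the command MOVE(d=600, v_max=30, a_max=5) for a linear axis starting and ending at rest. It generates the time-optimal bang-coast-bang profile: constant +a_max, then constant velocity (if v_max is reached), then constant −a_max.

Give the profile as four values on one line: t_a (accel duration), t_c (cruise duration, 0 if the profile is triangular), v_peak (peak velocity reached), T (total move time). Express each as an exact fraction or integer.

vₘ²/aₘ = 30²/5 = 180
600 ≥ 180 ⇒ cruise phase
t_a = 30/5 = 6; v_peak = 30
d_cruise = 600 − 180 = 420; t_c = 420/30 = 14
T = 2·6 + 14 = 26

t_a=6 t_c=14 v_peak=30 T=26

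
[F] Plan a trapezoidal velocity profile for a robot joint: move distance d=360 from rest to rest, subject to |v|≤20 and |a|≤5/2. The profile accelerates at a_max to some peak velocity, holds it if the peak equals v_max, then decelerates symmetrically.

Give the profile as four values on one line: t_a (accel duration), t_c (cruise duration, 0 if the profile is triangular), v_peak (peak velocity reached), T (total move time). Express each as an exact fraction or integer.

v_max²/a_max = 20²/(5/2) = 160
360 ≥ 160 ⇒ cruise phase
t_a = 20/(5/2) = 8; v_peak = 20
d_cruise = 360 − 160 = 200; t_c = 200/20 = 10
T = 2·8 + 10 = 26

t_a=8 t_c=10 v_peak=20 T=26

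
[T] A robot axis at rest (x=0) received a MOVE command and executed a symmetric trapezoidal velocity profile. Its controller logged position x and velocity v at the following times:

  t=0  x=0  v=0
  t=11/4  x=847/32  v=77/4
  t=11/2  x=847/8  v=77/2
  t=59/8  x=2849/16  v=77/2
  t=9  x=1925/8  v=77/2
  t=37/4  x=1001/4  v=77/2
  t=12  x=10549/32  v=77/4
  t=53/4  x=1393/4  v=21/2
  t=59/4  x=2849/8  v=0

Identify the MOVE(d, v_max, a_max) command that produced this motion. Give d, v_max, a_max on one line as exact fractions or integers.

final state: t=59/4, x=2849/8, v=0 → d = 2849/8
a_max = (77/4−0)/(11/4−0) = 7
max v = 77/2 over t∈[11/2,37/4] → v_max = 77/2
check: 77/2·(11/2+15/4) = 2849/8 ✓

d=2849/8 v_max=77/2 a_max=7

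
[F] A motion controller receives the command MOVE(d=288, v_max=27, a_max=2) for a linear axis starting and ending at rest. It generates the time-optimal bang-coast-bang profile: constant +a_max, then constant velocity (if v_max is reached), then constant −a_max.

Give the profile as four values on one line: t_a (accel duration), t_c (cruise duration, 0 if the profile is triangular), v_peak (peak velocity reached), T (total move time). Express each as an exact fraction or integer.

t_a=12 t_c=0 v_peak=24 T=24

(v_max)²/a_max = 27²/2 = 729/2
288 < 729/2 so t_c = 0
v_peak = √(288·2) = √576 = 24
t_a = 24/2 = 12; t_c = 0
T = 2·12 = 24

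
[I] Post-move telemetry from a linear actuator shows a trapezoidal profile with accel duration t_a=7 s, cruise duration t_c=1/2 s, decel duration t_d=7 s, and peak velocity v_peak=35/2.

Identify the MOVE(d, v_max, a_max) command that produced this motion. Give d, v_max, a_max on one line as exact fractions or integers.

d=525/4 v_max=35/2 a_max=5/2

a_max = (35/2)/7 = 5/2
d_a = ½·35/2·7 = 245/4; d_c = 35/2·1/2 = 35/4
d = 2·245/4 + 35/4 = 525/4
t_c = 1/2 > 0 ⇒ limit active, v_max = 35/2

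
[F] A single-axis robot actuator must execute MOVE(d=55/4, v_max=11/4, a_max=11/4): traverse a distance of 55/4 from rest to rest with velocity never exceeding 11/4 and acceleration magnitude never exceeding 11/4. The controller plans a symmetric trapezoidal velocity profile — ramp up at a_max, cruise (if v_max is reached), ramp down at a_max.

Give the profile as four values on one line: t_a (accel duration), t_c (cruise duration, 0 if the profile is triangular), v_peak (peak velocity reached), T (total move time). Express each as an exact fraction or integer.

(v_max)²/a_max = (11/4)²/(11/4) = 11/4
55/4 ≥ 11/4 so v_max reached
t_a = (11/4)/(11/4) = 1; v_peak = 11/4
d_cruise = 55/4 − 11/4 = 11; t_c = 11/(11/4) = 4
T = 2·1 + 4 = 6

t_a=1 t_c=4 v_peak=11/4 T=6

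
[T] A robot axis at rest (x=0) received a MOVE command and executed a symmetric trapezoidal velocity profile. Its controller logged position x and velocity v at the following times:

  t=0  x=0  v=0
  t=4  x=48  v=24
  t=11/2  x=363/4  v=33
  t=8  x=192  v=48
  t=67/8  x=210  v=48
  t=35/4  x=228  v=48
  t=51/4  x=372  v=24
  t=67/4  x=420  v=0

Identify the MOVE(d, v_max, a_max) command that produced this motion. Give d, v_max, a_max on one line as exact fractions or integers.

d=420 v_max=48 a_max=6

final state: t=67/4, x=420, v=0 → d = 420
a_max = (24−0)/(4−0) = 6
max v = 48 over t∈[8,35/4] → v_max = 48
check: 48·(8+3/4) = 420 ✓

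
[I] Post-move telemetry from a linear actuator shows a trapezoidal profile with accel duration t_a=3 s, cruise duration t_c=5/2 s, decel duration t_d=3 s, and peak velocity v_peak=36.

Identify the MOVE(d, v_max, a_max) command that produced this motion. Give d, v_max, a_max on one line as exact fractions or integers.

d=198 v_max=36 a_max=12

a_max = 36/3 = 12
d_a = ½·36·3 = 54; d_c = 36·5/2 = 90
d = 2·54 + 90 = 198
t_c = 5/2 > 0 ⇒ limit active, v_max = 36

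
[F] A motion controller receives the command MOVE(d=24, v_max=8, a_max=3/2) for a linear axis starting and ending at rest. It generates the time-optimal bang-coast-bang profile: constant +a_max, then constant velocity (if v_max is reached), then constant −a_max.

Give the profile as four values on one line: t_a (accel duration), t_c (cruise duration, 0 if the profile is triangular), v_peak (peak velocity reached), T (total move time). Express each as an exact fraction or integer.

t_a=4 t_c=0 v_peak=6 T=8

vₘ²/aₘ = 8²/(3/2) = 128/3
24 < 128/3 ⇒ no cruise
v_peak = √(24·3/2) = √36 = 6
t_a = 6/(3/2) = 4; t_c = 0
T = 2·4 = 8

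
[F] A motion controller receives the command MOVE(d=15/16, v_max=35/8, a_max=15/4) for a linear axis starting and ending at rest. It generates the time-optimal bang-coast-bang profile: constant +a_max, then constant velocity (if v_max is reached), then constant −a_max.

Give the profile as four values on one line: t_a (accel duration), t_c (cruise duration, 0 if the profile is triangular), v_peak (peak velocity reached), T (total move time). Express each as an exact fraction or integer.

t_a=1/2 t_c=0 v_peak=15/8 T=1

(v_max)²/a_max = (35/8)²/(15/4) = 245/48
15/16 < 245/48 → triangular
v_peak = √(15/16·15/4) = √(225/64) = 15/8
t_a = (15/8)/(15/4) = 1/2; t_c = 0
T = 2·1/2 = 1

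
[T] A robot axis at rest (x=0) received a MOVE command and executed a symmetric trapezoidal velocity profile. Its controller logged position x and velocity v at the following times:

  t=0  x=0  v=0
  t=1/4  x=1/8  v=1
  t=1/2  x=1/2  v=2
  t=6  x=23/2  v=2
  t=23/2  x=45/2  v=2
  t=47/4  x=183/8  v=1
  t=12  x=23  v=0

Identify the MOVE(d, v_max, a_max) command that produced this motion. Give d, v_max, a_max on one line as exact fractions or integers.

final state: t=12, x=23, v=0 → d = 23
a_max = (1−0)/(1/4−0) = 4
max v = 2 over t∈[1/2,23/2] → v_max = 2
check: 2·(1/2+11) = 23 ✓

d=23 v_max=2 a_max=4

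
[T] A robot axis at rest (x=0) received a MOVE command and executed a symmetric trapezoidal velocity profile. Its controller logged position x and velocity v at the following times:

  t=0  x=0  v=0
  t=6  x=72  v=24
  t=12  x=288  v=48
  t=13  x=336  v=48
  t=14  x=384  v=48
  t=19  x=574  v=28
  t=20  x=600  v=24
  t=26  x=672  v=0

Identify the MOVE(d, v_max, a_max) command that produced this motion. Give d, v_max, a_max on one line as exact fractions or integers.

d=672 v_max=48 a_max=4

final state: t=26, x=672, v=0 → d = 672
a_max = (24−0)/(6−0) = 4
max v = 48 over t∈[12,14] → v_max = 48
check: 48·(12+2) = 672 ✓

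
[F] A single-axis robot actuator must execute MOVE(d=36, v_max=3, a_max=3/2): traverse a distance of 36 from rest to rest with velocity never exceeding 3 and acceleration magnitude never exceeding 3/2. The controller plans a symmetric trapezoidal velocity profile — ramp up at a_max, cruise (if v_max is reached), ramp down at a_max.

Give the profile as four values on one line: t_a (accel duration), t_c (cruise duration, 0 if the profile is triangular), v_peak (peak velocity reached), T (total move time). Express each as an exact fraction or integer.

v_max²/a_max = 3²/(3/2) = 6
36 ≥ 6 → trapezoidal
t_a = 3/(3/2) = 2; v_peak = 3
d_cruise = 36 − 6 = 30; t_c = 30/3 = 10
T = 2·2 + 10 = 14

t_a=2 t_c=10 v_peak=3 T=14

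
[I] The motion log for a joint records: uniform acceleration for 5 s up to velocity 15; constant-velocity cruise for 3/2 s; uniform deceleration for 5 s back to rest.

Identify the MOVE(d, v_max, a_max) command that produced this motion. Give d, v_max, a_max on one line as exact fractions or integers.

a_max = 15/5 = 3
d_a = ½·15·5 = 75/2; d_c = 15·3/2 = 45/2
d = 2·75/2 + 45/2 = 195/2
t_c = 3/2 > 0 → v_max = v_peak = 15

d=195/2 v_max=15 a_max=3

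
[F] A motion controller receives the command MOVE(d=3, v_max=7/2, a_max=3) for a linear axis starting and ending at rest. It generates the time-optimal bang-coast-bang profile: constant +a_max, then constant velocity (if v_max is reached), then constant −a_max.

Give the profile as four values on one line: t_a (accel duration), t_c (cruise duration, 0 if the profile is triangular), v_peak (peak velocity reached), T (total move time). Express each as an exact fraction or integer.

t_a=1 t_c=0 v_peak=3 T=2

vₘ²/aₘ = (7/2)²/3 = 49/12
3 < 49/12 ⇒ no cruise
v_peak = √(3·3) = √9 = 3
t_a = 3/3 = 1; t_c = 0
T = 2·1 = 2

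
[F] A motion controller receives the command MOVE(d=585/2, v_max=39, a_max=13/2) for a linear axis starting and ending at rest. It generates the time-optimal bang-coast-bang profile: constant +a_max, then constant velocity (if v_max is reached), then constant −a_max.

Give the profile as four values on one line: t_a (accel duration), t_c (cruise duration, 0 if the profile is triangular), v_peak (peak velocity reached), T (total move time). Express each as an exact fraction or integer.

t_a=6 t_c=3/2 v_peak=39 T=27/2

v_max²/a_max = 39²/(13/2) = 234
585/2 ≥ 234 so v_max reached
t_a = 39/(13/2) = 6; v_peak = 39
d_cruise = 585/2 − 234 = 117/2; t_c = (117/2)/39 = 3/2
T = 2·6 + 3/2 = 27/2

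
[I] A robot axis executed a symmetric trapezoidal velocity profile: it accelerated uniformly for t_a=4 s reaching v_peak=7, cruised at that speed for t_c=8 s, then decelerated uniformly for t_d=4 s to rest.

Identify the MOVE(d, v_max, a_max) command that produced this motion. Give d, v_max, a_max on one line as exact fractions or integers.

d=84 v_max=7 a_max=7/4

a_max = 7/4
d_a = ½·7·4 = 14; d_c = 7·8 = 56
d = 2·14 + 56 = 84
t_c = 8 > 0 ⇒ limit active, v_max = 7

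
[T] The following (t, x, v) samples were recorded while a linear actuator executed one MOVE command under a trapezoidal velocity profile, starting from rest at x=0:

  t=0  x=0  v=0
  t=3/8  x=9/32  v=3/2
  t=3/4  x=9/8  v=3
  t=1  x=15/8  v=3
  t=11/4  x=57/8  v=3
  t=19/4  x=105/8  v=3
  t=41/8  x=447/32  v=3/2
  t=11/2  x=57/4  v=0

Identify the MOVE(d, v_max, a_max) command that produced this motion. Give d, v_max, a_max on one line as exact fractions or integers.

d=57/4 v_max=3 a_max=4

final state: t=11/2, x=57/4, v=0 → d = 57/4
a_max = (3/2−0)/(3/8−0) = 4
max v = 3 over t∈[3/4,19/4] → v_max = 3
check: 3·(3/4+4) = 57/4 ✓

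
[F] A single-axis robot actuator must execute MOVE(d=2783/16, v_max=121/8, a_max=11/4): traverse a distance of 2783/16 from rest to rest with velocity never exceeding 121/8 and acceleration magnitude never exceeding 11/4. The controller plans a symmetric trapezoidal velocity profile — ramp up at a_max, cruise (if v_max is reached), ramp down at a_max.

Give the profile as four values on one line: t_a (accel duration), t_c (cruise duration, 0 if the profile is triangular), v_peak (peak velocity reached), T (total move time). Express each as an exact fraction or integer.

v_max²/a_max = (121/8)²/(11/4) = 1331/16
2783/16 ≥ 1331/16 → trapezoidal
t_a = (121/8)/(11/4) = 11/2; v_peak = 121/8
d_cruise = 2783/16 − 1331/16 = 363/4; t_c = (363/4)/(121/8) = 6
T = 2·11/2 + 6 = 17

t_a=11/2 t_c=6 v_peak=121/8 T=17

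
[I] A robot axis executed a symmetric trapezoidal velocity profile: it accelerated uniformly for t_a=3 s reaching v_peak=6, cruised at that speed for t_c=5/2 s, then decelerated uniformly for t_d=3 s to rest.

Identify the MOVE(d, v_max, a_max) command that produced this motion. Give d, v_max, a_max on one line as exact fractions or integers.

a_max = 6/3 = 2
d_a = ½·6·3 = 9; d_c = 6·5/2 = 15
d = 2·9 + 15 = 33
t_c = 5/2 > 0 → v_max = v_peak = 6

d=33 v_max=6 a_max=2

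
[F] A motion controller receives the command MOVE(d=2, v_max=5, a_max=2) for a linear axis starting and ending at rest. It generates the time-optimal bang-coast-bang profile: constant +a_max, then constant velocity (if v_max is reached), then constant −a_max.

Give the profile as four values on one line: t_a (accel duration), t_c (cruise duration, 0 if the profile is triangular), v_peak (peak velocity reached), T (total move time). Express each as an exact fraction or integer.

v_max²/a_max = 5²/2 = 25/2
2 < 25/2 ⇒ no cruise
v_peak = √(2·2) = √4 = 2
t_a = 2/2 = 1; t_c = 0
T = 2·1 = 2

t_a=1 t_c=0 v_peak=2 T=2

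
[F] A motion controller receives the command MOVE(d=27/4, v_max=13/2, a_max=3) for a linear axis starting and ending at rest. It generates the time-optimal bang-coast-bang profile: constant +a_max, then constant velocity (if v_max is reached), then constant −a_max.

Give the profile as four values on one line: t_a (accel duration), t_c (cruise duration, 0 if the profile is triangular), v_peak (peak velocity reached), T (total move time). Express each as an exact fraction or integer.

t_a=3/2 t_c=0 v_peak=9/2 T=3

vₘ²/aₘ = (13/2)²/3 = 169/12
27/4 < 169/12 → triangular
v_peak = √(27/4·3) = √(81/4) = 9/2
t_a = (9/2)/3 = 3/2; t_c = 0
T = 2·3/2 = 3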